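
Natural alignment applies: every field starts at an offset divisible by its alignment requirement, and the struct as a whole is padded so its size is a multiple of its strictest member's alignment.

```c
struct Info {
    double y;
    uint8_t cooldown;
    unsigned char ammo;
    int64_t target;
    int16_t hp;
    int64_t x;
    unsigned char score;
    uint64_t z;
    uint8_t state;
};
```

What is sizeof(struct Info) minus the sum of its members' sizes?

@0: y [8B, align 8] → 8
@8: cooldown [1B, align 1] → 9
@9: ammo [1B, align 1] → 10
+6 pad (align 8)
@16: target [8B, align 8] → 24
@24: hp [2B, align 2] → 26
+6 pad (align 8)
@32: x [8B, align 8] → 40
@40: score [1B, align 1] → 41
+7 pad (align 8)
@48: z [8B, align 8] → 56
@56: state [1B, align 1] → 57
+7 tail pad (align 8)
size 64, align 8
data bytes 38, size 64 → padding 26

26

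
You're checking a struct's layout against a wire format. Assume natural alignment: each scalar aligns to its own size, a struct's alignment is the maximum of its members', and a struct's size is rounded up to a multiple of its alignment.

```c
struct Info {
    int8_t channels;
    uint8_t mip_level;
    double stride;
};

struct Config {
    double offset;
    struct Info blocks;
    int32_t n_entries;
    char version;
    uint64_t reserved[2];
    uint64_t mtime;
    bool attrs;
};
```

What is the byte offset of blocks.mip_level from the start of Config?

9

Info: channels at 0 (size 1, align 1) → ends 1; mip_level at 1 (size 1, align 1) → ends 2; pad 6 to align 8 for stride; stride at 8 (size 8, align 8) → ends 16; total 16 bytes, alignment 8
offset at 0 (size 8, align 8) → ends 8
blocks at 8 (size 16, align 8) → ends 24
within Info: mip_level at 1
8 + 1 = 9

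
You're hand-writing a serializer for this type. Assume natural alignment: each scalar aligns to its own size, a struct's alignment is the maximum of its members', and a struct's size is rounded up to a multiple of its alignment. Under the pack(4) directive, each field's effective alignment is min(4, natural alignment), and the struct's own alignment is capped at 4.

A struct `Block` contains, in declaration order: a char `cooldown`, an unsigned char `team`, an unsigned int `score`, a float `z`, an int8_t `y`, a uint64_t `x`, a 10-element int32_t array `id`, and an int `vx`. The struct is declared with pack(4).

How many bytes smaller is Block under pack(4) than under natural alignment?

4

natural layout:
  0..1  cooldown  (1B, 1-aligned)
  1..2  team  (1B, 1-aligned)
  2..4  -- padding (2B)
  4..8  score  (4B, 4-aligned)
  8..12  z  (4B, 4-aligned)
  12..13  y  (1B, 1-aligned)
  13..16  -- padding (3B)
  16..24  x  (8B, 8-aligned)
  24..64  id  (40B, 4-aligned)
  64..68  vx  (4B, 4-aligned)
  68..72  -- tail padding (4B)
  sizeof = 72, alignof = 8
packed(4) layout:
  0..1  cooldown  (1B, 1-aligned)
  1..2  team  (1B, 1-aligned)
  2..4  -- padding (2B)
  4..8  score  (4B, 4-aligned)
  8..12  z  (4B, 4-aligned)
  12..13  y  (1B, 1-aligned)
  13..16  -- padding (3B)
  16..24  x  (8B, 4-aligned)
  24..64  id  (40B, 4-aligned)
  64..68  vx  (4B, 4-aligned)
  sizeof = 68, alignof = 4
72 − 68 = 4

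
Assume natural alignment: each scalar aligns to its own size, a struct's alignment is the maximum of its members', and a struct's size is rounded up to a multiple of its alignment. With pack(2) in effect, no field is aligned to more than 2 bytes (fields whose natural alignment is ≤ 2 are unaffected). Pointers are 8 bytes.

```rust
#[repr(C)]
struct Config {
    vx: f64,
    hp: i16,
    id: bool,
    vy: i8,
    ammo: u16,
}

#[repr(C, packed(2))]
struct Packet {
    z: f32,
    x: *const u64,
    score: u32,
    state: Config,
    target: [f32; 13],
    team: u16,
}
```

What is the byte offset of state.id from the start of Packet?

Config: 0..8  vx  (8B, 8-aligned); 8..10  hp  (2B, 2-aligned); 10..11  id  (1B, 1-aligned); 11..12  vy  (1B, 1-aligned); 12..14  ammo  (2B, 2-aligned); 14..16  -- tail padding (2B); sizeof = 16, alignof = 8
0..4  z  (4B, 2-aligned)
4..12  x  (8B, 2-aligned)
12..16  score  (4B, 2-aligned)
16..32  state  (16B, 2-aligned)
within Config: id at 10
16 + 10 = 26

26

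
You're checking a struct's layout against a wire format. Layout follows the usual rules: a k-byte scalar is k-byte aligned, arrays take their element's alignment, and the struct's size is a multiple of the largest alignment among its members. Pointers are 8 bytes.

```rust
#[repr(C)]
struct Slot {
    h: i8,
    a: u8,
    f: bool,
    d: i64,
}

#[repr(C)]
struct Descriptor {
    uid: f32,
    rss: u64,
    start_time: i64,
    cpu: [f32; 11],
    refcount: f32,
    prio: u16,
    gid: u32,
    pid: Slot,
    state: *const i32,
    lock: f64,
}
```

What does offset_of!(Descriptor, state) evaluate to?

Slot: 0..1  h  (1B, 1-aligned); 1..2  a  (1B, 1-aligned); 2..3  f  (1B, 1-aligned); 3..8  -- padding (5B); 8..16  d  (8B, 8-aligned); sizeof = 16, alignof = 8
0..4  uid  (4B, 4-aligned)
4..8  -- padding (4B)
8..16  rss  (8B, 8-aligned)
16..24  start_time  (8B, 8-aligned)
24..68  cpu  (44B, 4-aligned)
68..72  refcount  (4B, 4-aligned)
72..74  prio  (2B, 2-aligned)
74..76  -- padding (2B)
76..80  gid  (4B, 4-aligned)
80..96  pid  (16B, 8-aligned)
96..104  state  (8B, 8-aligned)

96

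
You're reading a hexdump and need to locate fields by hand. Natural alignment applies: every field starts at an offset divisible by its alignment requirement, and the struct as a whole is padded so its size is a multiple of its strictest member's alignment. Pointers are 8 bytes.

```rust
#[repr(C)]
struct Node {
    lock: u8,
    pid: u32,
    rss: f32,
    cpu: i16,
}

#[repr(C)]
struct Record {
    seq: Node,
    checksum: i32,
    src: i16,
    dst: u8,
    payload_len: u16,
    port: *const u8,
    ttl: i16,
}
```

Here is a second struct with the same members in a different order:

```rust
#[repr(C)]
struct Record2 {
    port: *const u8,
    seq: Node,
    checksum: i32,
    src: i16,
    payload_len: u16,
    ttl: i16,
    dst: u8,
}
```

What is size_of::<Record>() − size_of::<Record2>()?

8

Node: @0: lock [1B, align 1] → 1; +3 pad (align 4); @4: pid [4B, align 4] → 8; @8: rss [4B, align 4] → 12; @12: cpu [2B, align 2] → 14; +2 tail pad (align 4); size 16, align 4
@0: seq [16B, align 4] → 16
@16: checksum [4B, align 4] → 20
@20: src [2B, align 2] → 22
@22: dst [1B, align 1] → 23
+1 pad (align 2)
@24: payload_len [2B, align 2] → 26
+6 pad (align 8)
@32: port [8B, align 8] → 40
@40: ttl [2B, align 2] → 42
+6 tail pad (align 8)
size 48, align 8
— Record2 —
@0: port [8B, align 8] → 8
@8: seq [16B, align 4] → 24
@24: checksum [4B, align 4] → 28
@28: src [2B, align 2] → 30
@30: payload_len [2B, align 2] → 32
@32: ttl [2B, align 2] → 34
@34: dst [1B, align 1] → 35
+5 tail pad (align 8)
size 40, align 8
48 − 40 = 8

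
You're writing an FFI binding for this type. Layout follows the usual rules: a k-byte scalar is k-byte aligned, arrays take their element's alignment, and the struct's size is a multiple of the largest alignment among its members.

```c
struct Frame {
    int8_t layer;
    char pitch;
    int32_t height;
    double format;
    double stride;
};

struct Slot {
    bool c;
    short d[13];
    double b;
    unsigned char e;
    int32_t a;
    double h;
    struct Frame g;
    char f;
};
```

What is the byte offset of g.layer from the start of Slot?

Frame: layer at 0 (size 1, align 1) → ends 1; pitch at 1 (size 1, align 1) → ends 2; pad 2 to align 4 for height; height at 4 (size 4, align 4) → ends 8; format at 8 (size 8, align 8) → ends 16; stride at 16 (size 8, align 8) → ends 24; total 24 bytes, alignment 8
c at 0 (size 1, align 1) → ends 1
pad 1 to align 2 for d
d at 2 (size 26, align 2) → ends 28
pad 4 to align 8 for b
b at 32 (size 8, align 8) → ends 40
e at 40 (size 1, align 1) → ends 41
pad 3 to align 4 for a
a at 44 (size 4, align 4) → ends 48
h at 48 (size 8, align 8) → ends 56
g at 56 (size 24, align 8) → ends 80
within Frame: layer at 0
56 + 0 = 56

56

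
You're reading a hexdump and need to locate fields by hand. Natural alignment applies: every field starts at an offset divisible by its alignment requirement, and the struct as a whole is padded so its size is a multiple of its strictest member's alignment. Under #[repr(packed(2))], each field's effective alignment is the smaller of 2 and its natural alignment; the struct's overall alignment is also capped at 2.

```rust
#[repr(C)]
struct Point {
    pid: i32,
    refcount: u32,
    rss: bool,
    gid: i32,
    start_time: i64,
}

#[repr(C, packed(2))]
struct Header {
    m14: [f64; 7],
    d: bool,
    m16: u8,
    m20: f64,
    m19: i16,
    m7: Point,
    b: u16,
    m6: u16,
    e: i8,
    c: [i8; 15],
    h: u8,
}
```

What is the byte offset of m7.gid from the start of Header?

Point: @0: pid [4B, align 4] → 4; @4: refcount [4B, align 4] → 8; @8: rss [1B, align 1] → 9; +3 pad (align 4); @12: gid [4B, align 4] → 16; @16: start_time [8B, align 8] → 24; size 24, align 8
@0: m14 [56B, align 2] → 56
@56: d [1B, align 1] → 57
@57: m16 [1B, align 1] → 58
@58: m20 [8B, align 2] → 66
@66: m19 [2B, align 2] → 68
@68: m7 [24B, align 2] → 92
within Point: gid at 12
68 + 12 = 80

80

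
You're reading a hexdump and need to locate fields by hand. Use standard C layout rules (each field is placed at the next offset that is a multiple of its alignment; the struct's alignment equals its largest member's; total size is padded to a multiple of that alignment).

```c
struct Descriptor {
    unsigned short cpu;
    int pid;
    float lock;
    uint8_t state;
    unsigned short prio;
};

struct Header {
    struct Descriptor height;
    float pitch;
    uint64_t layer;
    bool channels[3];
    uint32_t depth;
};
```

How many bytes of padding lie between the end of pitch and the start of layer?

4

Descriptor: 0..2  cpu  (2B, 2-aligned); 2..4  -- padding (2B); 4..8  pid  (4B, 4-aligned); 8..12  lock  (4B, 4-aligned); 12..13  state  (1B, 1-aligned); 13..14  -- padding (1B); 14..16  prio  (2B, 2-aligned); sizeof = 16, alignof = 4
0..16  height  (16B, 4-aligned)
16..20  pitch  (4B, 4-aligned)
20..24  -- padding (4B)
24..32  layer  (8B, 8-aligned)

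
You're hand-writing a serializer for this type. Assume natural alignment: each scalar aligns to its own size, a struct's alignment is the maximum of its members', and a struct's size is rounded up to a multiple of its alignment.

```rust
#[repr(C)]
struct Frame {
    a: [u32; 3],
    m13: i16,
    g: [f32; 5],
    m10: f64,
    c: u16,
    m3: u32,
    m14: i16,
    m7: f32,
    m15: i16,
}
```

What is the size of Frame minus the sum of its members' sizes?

16

@0: a [12B, align 4] → 12
@12: m13 [2B, align 2] → 14
+2 pad (align 4)
@16: g [20B, align 4] → 36
+4 pad (align 8)
@40: m10 [8B, align 8] → 48
@48: c [2B, align 2] → 50
+2 pad (align 4)
@52: m3 [4B, align 4] → 56
@56: m14 [2B, align 2] → 58
+2 pad (align 4)
@60: m7 [4B, align 4] → 64
@64: m15 [2B, align 2] → 66
+6 tail pad (align 8)
size 72, align 8
data bytes 56, size 72 → padding 16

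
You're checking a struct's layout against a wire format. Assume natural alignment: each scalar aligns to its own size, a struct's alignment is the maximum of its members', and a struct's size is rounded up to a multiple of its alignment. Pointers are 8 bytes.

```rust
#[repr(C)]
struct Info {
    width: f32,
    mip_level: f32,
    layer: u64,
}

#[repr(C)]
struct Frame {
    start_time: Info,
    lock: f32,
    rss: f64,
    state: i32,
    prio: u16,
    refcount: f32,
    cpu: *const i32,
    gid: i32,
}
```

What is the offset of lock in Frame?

16

Info: 0..4  width  (4B, 4-aligned); 4..8  mip_level  (4B, 4-aligned); 8..16  layer  (8B, 8-aligned); sizeof = 16, alignof = 8
0..16  start_time  (16B, 8-aligned)
16..20  lock  (4B, 4-aligned)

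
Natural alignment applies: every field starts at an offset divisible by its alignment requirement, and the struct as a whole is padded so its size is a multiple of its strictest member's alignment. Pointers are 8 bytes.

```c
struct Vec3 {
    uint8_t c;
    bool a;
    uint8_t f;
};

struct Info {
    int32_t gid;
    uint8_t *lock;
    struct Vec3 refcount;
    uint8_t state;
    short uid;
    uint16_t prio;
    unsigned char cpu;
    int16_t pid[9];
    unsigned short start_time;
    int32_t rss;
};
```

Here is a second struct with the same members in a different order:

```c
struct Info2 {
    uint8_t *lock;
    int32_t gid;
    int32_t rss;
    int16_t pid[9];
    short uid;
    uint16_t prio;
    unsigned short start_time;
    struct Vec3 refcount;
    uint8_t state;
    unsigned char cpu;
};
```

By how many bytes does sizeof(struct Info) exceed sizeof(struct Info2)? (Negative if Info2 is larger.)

8

Vec3: @0: c [1B, align 1] → 1; @1: a [1B, align 1] → 2; @2: f [1B, align 1] → 3; size 3, align 1
@0: gid [4B, align 4] → 4
+4 pad (align 8)
@8: lock [8B, align 8] → 16
@16: refcount [3B, align 1] → 19
@19: state [1B, align 1] → 20
@20: uid [2B, align 2] → 22
@22: prio [2B, align 2] → 24
@24: cpu [1B, align 1] → 25
+1 pad (align 2)
@26: pid [18B, align 2] → 44
@44: start_time [2B, align 2] → 46
+2 pad (align 4)
@48: rss [4B, align 4] → 52
+4 tail pad (align 8)
size 56, align 8
— Info2 —
@0: lock [8B, align 8] → 8
@8: gid [4B, align 4] → 12
@12: rss [4B, align 4] → 16
@16: pid [18B, align 2] → 34
@34: uid [2B, align 2] → 36
@36: prio [2B, align 2] → 38
@38: start_time [2B, align 2] → 40
@40: refcount [3B, align 1] → 43
@43: state [1B, align 1] → 44
@44: cpu [1B, align 1] → 45
+3 tail pad (align 8)
size 48, align 8
56 − 48 = 8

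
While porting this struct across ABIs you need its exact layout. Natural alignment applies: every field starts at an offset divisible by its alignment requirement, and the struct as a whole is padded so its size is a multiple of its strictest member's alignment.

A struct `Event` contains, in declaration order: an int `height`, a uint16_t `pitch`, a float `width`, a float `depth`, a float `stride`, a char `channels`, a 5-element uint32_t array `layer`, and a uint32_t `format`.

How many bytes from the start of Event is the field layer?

height at 0 (size 4, align 4) → ends 4
pitch at 4 (size 2, align 2) → ends 6
pad 2 to align 4 for width
width at 8 (size 4, align 4) → ends 12
depth at 12 (size 4, align 4) → ends 16
stride at 16 (size 4, align 4) → ends 20
channels at 20 (size 1, align 1) → ends 21
pad 3 to align 4 for layer
layer at 24 (size 20, align 4) → ends 44

24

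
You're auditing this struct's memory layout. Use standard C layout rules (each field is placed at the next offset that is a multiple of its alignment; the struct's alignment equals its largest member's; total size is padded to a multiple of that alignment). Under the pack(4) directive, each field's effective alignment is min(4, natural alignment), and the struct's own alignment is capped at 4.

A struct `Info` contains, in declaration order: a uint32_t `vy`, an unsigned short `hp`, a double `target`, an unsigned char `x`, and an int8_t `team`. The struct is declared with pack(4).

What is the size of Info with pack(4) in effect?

@0: vy [4B, align 4] → 4
@4: hp [2B, align 2] → 6
+2 pad (align 4)
@8: target [8B, align 4] → 16
@16: x [1B, align 1] → 17
@17: team [1B, align 1] → 18
+2 tail pad (align 4)
size 20, align 4

20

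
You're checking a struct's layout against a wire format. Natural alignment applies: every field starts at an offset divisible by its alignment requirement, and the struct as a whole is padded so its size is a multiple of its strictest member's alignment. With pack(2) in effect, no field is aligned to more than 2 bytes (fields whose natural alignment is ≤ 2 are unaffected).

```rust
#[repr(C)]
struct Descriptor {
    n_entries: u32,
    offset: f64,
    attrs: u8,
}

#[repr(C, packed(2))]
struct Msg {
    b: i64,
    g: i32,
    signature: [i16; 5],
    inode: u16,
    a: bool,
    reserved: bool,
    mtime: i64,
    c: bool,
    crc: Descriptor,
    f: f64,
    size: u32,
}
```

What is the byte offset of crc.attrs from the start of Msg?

Descriptor: @0: n_entries [4B, align 4] → 4; +4 pad (align 8); @8: offset [8B, align 8] → 16; @16: attrs [1B, align 1] → 17; +7 tail pad (align 8); size 24, align 8
@0: b [8B, align 2] → 8
@8: g [4B, align 2] → 12
@12: signature [10B, align 2] → 22
@22: inode [2B, align 2] → 24
@24: a [1B, align 1] → 25
@25: reserved [1B, align 1] → 26
@26: mtime [8B, align 2] → 34
@34: c [1B, align 1] → 35
+1 pad (align 2)
@36: crc [24B, align 2] → 60
within Descriptor: attrs at 16
36 + 16 = 52

52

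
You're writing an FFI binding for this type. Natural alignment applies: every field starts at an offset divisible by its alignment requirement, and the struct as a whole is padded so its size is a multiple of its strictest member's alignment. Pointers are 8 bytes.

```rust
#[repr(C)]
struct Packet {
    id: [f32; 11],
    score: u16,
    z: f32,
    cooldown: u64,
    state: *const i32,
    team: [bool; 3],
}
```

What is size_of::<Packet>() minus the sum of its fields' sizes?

11

@0: id [44B, align 4] → 44
@44: score [2B, align 2] → 46
+2 pad (align 4)
@48: z [4B, align 4] → 52
+4 pad (align 8)
@56: cooldown [8B, align 8] → 64
@64: state [8B, align 8] → 72
@72: team [3B, align 1] → 75
+5 tail pad (align 8)
size 80, align 8
data bytes 69, size 80 → padding 11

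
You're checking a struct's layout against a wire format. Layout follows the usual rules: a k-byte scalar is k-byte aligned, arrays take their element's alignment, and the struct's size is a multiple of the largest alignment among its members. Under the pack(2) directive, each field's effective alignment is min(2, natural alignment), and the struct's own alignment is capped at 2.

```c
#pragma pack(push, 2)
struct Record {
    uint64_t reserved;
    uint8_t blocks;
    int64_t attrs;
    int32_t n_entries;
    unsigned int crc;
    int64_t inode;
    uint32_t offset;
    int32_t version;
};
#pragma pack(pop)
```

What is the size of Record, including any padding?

42 bytes

reserved at 0 (size 8, align 2) → ends 8
blocks at 8 (size 1, align 1) → ends 9
pad 1 to align 2 for attrs
attrs at 10 (size 8, align 2) → ends 18
n_entries at 18 (size 4, align 2) → ends 22
crc at 22 (size 4, align 2) → ends 26
inode at 26 (size 8, align 2) → ends 34
offset at 34 (size 4, align 2) → ends 38
version at 38 (size 4, align 2) → ends 42
total 42 bytes, alignment 2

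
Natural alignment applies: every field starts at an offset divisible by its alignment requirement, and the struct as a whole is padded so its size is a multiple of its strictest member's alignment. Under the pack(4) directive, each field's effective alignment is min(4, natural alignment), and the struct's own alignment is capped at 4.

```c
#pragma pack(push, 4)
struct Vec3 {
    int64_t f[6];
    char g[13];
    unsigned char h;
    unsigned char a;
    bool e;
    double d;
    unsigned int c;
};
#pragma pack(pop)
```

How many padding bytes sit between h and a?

0

0..48  f  (48B, 4-aligned)
48..61  g  (13B, 1-aligned)
61..62  h  (1B, 1-aligned)
62..63  a  (1B, 1-aligned)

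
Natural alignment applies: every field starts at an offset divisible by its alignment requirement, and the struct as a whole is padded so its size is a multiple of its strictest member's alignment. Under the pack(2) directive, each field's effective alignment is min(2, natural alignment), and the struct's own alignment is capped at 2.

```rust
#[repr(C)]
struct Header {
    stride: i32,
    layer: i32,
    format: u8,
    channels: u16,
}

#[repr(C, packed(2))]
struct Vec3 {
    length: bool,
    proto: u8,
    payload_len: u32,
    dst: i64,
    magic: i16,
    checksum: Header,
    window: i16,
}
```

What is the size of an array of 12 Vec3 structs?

Header: stride at 0 (size 4, align 4) → ends 4; layer at 4 (size 4, align 4) → ends 8; format at 8 (size 1, align 1) → ends 9; pad 1 to align 2 for channels; channels at 10 (size 2, align 2) → ends 12; total 12 bytes, alignment 4
length at 0 (size 1, align 1) → ends 1
proto at 1 (size 1, align 1) → ends 2
payload_len at 2 (size 4, align 2) → ends 6
dst at 6 (size 8, align 2) → ends 14
magic at 14 (size 2, align 2) → ends 16
checksum at 16 (size 12, align 2) → ends 28
window at 28 (size 2, align 2) → ends 30
total 30 bytes, alignment 2
array of 12: 12 × 30 = 360

360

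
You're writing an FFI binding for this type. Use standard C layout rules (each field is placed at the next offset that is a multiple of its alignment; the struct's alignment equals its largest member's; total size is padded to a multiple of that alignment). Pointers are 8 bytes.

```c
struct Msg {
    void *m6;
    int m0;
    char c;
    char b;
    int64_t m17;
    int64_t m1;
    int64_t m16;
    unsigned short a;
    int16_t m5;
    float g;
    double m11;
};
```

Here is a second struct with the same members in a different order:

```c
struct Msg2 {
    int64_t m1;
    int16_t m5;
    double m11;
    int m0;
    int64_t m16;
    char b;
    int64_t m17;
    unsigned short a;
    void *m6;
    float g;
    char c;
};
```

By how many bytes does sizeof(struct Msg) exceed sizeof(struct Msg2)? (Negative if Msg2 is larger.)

m6 at 0 (size 8, align 8) → ends 8
m0 at 8 (size 4, align 4) → ends 12
c at 12 (size 1, align 1) → ends 13
b at 13 (size 1, align 1) → ends 14
pad 2 to align 8 for m17
m17 at 16 (size 8, align 8) → ends 24
m1 at 24 (size 8, align 8) → ends 32
m16 at 32 (size 8, align 8) → ends 40
a at 40 (size 2, align 2) → ends 42
m5 at 42 (size 2, align 2) → ends 44
g at 44 (size 4, align 4) → ends 48
m11 at 48 (size 8, align 8) → ends 56
total 56 bytes, alignment 8
— Msg2 —
m1 at 0 (size 8, align 8) → ends 8
m5 at 8 (size 2, align 2) → ends 10
pad 6 to align 8 for m11
m11 at 16 (size 8, align 8) → ends 24
m0 at 24 (size 4, align 4) → ends 28
pad 4 to align 8 for m16
m16 at 32 (size 8, align 8) → ends 40
b at 40 (size 1, align 1) → ends 41
pad 7 to align 8 for m17
m17 at 48 (size 8, align 8) → ends 56
a at 56 (size 2, align 2) → ends 58
pad 6 to align 8 for m6
m6 at 64 (size 8, align 8) → ends 72
g at 72 (size 4, align 4) → ends 76
c at 76 (size 1, align 1) → ends 77
tail pad 3 to reach multiple of 8
total 80 bytes, alignment 8
56 − 80 = -24

-24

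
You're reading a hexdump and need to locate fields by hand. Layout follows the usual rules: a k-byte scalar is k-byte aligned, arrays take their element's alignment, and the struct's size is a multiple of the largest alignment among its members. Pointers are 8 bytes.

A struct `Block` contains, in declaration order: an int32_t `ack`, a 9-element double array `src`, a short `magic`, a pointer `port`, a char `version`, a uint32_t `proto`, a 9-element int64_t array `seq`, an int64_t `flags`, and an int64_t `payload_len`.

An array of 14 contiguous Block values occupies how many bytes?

2688

ack at 0 (size 4, align 4) → ends 4
pad 4 to align 8 for src
src at 8 (size 72, align 8) → ends 80
magic at 80 (size 2, align 2) → ends 82
pad 6 to align 8 for port
port at 88 (size 8, align 8) → ends 96
version at 96 (size 1, align 1) → ends 97
pad 3 to align 4 for proto
proto at 100 (size 4, align 4) → ends 104
seq at 104 (size 72, align 8) → ends 176
flags at 176 (size 8, align 8) → ends 184
payload_len at 184 (size 8, align 8) → ends 192
total 192 bytes, alignment 8
array of 14: 14 × 192 = 2688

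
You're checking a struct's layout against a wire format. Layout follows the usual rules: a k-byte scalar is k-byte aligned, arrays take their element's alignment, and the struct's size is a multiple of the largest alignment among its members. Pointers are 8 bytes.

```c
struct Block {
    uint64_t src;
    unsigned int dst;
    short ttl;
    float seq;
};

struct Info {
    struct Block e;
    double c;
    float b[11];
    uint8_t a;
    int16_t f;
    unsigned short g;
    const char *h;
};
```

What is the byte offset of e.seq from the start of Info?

16

Block: 0..8  src  (8B, 8-aligned); 8..12  dst  (4B, 4-aligned); 12..14  ttl  (2B, 2-aligned); 14..16  -- padding (2B); 16..20  seq  (4B, 4-aligned); 20..24  -- tail padding (4B); sizeof = 24, alignof = 8
0..24  e  (24B, 8-aligned)
within Block: seq at 16
0 + 16 = 16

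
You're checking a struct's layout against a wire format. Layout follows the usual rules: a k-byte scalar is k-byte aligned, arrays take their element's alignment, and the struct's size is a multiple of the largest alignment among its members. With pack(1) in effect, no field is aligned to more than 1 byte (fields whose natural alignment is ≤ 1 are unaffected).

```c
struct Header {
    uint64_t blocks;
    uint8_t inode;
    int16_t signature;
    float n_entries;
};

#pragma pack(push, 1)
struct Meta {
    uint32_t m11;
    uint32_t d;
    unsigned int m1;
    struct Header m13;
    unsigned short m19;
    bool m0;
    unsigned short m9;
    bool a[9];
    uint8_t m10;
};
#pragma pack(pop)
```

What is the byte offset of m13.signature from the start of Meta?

22

Header: blocks at 0 (size 8, align 8) → ends 8; inode at 8 (size 1, align 1) → ends 9; pad 1 to align 2 for signature; signature at 10 (size 2, align 2) → ends 12; n_entries at 12 (size 4, align 4) → ends 16; total 16 bytes, alignment 8
m11 at 0 (size 4, align 1) → ends 4
d at 4 (size 4, align 1) → ends 8
m1 at 8 (size 4, align 1) → ends 12
m13 at 12 (size 16, align 1) → ends 28
within Header: signature at 10
12 + 10 = 22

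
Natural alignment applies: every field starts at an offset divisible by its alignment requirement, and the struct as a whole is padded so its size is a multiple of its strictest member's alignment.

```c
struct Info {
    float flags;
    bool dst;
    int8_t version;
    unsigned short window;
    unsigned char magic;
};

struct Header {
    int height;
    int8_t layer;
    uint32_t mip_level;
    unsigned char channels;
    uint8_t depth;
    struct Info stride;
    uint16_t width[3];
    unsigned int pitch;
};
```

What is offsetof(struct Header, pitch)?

Info: flags at 0 (size 4, align 4) → ends 4; dst at 4 (size 1, align 1) → ends 5; version at 5 (size 1, align 1) → ends 6; window at 6 (size 2, align 2) → ends 8; magic at 8 (size 1, align 1) → ends 9; tail pad 3 to reach multiple of 4; total 12 bytes, alignment 4
height at 0 (size 4, align 4) → ends 4
layer at 4 (size 1, align 1) → ends 5
pad 3 to align 4 for mip_level
mip_level at 8 (size 4, align 4) → ends 12
channels at 12 (size 1, align 1) → ends 13
depth at 13 (size 1, align 1) → ends 14
pad 2 to align 4 for stride
stride at 16 (size 12, align 4) → ends 28
width at 28 (size 6, align 2) → ends 34
pad 2 to align 4 for pitch
pitch at 36 (size 4, align 4) → ends 40

36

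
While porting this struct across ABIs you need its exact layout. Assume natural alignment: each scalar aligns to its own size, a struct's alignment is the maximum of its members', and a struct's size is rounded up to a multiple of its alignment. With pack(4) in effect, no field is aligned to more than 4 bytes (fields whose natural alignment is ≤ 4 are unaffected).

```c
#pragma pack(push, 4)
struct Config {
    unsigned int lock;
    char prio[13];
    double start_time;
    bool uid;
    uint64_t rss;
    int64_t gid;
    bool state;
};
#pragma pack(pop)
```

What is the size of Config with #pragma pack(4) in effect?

52

0..4  lock  (4B, 4-aligned)
4..17  prio  (13B, 1-aligned)
17..20  -- padding (3B)
20..28  start_time  (8B, 4-aligned)
28..29  uid  (1B, 1-aligned)
29..32  -- padding (3B)
32..40  rss  (8B, 4-aligned)
40..48  gid  (8B, 4-aligned)
48..49  state  (1B, 1-aligned)
49..52  -- tail padding (3B)
sizeof = 52, alignof = 4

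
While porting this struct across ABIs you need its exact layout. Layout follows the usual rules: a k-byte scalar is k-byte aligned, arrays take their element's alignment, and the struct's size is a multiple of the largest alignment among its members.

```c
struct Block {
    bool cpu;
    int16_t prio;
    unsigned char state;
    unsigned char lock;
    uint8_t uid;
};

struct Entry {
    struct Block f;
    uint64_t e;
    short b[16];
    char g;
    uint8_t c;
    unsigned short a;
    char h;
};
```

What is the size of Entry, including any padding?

Block: cpu at 0 (size 1, align 1) → ends 1; pad 1 to align 2 for prio; prio at 2 (size 2, align 2) → ends 4; state at 4 (size 1, align 1) → ends 5; lock at 5 (size 1, align 1) → ends 6; uid at 6 (size 1, align 1) → ends 7; tail pad 1 to reach multiple of 2; total 8 bytes, alignment 2
f at 0 (size 8, align 2) → ends 8
e at 8 (size 8, align 8) → ends 16
b at 16 (size 32, align 2) → ends 48
g at 48 (size 1, align 1) → ends 49
c at 49 (size 1, align 1) → ends 50
a at 50 (size 2, align 2) → ends 52
h at 52 (size 1, align 1) → ends 53
tail pad 3 to reach multiple of 8
total 56 bytes, alignment 8

56 bytes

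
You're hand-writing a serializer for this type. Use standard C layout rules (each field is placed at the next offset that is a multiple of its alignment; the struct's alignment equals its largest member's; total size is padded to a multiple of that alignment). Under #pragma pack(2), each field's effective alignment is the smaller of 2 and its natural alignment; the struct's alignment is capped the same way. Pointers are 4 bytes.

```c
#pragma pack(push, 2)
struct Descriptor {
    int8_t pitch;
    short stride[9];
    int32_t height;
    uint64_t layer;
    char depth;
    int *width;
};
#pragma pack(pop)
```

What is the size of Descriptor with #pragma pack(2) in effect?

38

@0: pitch [1B, align 1] → 1
+1 pad (align 2)
@2: stride [18B, align 2] → 20
@20: height [4B, align 2] → 24
@24: layer [8B, align 2] → 32
@32: depth [1B, align 1] → 33
+1 pad (align 2)
@34: width [4B, align 2] → 38
size 38, align 2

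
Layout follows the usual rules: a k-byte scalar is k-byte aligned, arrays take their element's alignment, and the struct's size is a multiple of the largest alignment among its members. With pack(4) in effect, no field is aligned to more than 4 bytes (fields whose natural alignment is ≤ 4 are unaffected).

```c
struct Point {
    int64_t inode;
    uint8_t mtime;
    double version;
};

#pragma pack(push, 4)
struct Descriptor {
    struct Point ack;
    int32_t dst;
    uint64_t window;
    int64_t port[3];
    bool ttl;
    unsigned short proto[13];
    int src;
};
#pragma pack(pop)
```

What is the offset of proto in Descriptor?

Point: @0: inode [8B, align 8] → 8; @8: mtime [1B, align 1] → 9; +7 pad (align 8); @16: version [8B, align 8] → 24; size 24, align 8
@0: ack [24B, align 4] → 24
@24: dst [4B, align 4] → 28
@28: window [8B, align 4] → 36
@36: port [24B, align 4] → 60
@60: ttl [1B, align 1] → 61
+1 pad (align 2)
@62: proto [26B, align 2] → 88

62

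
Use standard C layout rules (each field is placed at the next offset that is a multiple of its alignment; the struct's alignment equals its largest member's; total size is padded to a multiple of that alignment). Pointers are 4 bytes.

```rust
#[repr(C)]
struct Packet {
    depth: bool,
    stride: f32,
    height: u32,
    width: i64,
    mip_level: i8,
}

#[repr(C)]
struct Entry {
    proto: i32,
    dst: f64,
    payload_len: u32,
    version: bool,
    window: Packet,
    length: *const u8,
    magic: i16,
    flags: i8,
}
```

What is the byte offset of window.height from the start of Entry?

Packet: depth at 0 (size 1, align 1) → ends 1; pad 3 to align 4 for stride; stride at 4 (size 4, align 4) → ends 8; height at 8 (size 4, align 4) → ends 12; pad 4 to align 8 for width; width at 16 (size 8, align 8) → ends 24; mip_level at 24 (size 1, align 1) → ends 25; tail pad 7 to reach multiple of 8; total 32 bytes, alignment 8
proto at 0 (size 4, align 4) → ends 4
pad 4 to align 8 for dst
dst at 8 (size 8, align 8) → ends 16
payload_len at 16 (size 4, align 4) → ends 20
version at 20 (size 1, align 1) → ends 21
pad 3 to align 8 for window
window at 24 (size 32, align 8) → ends 56
within Packet: height at 8
24 + 8 = 32

32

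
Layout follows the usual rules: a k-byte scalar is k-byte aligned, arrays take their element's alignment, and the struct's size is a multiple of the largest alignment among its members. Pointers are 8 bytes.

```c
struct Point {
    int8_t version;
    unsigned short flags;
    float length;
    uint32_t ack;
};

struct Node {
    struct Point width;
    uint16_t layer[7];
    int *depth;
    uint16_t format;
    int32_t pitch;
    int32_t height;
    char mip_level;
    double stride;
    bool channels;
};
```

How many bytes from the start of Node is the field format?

40

Point: @0: version [1B, align 1] → 1; +1 pad (align 2); @2: flags [2B, align 2] → 4; @4: length [4B, align 4] → 8; @8: ack [4B, align 4] → 12; size 12, align 4
@0: width [12B, align 4] → 12
@12: layer [14B, align 2] → 26
+6 pad (align 8)
@32: depth [8B, align 8] → 40
@40: format [2B, align 2] → 42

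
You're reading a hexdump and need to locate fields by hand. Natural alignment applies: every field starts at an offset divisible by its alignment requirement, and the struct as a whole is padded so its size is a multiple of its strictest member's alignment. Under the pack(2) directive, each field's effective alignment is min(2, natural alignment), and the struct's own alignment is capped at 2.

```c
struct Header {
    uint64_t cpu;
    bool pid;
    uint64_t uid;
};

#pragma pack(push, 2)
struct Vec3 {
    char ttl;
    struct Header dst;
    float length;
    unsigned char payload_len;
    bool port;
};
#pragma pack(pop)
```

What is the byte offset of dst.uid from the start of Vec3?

Header: 0..8  cpu  (8B, 8-aligned); 8..9  pid  (1B, 1-aligned); 9..16  -- padding (7B); 16..24  uid  (8B, 8-aligned); sizeof = 24, alignof = 8
0..1  ttl  (1B, 1-aligned)
1..2  -- padding (1B)
2..26  dst  (24B, 2-aligned)
within Header: uid at 16
2 + 16 = 18

18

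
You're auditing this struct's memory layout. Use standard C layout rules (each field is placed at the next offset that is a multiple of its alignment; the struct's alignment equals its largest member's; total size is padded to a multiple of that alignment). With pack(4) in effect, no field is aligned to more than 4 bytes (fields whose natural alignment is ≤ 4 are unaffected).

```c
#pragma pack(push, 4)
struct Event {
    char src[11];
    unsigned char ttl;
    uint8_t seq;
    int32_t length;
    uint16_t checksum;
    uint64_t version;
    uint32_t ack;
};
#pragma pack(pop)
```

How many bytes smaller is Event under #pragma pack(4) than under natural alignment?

4

natural layout:
  @0: src [11B, align 1] → 11
  @11: ttl [1B, align 1] → 12
  @12: seq [1B, align 1] → 13
  +3 pad (align 4)
  @16: length [4B, align 4] → 20
  @20: checksum [2B, align 2] → 22
  +2 pad (align 8)
  @24: version [8B, align 8] → 32
  @32: ack [4B, align 4] → 36
  +4 tail pad (align 8)
  size 40, align 8
packed(4) layout:
  @0: src [11B, align 1] → 11
  @11: ttl [1B, align 1] → 12
  @12: seq [1B, align 1] → 13
  +3 pad (align 4)
  @16: length [4B, align 4] → 20
  @20: checksum [2B, align 2] → 22
  +2 pad (align 4)
  @24: version [8B, align 4] → 32
  @32: ack [4B, align 4] → 36
  size 36, align 4
40 − 36 = 4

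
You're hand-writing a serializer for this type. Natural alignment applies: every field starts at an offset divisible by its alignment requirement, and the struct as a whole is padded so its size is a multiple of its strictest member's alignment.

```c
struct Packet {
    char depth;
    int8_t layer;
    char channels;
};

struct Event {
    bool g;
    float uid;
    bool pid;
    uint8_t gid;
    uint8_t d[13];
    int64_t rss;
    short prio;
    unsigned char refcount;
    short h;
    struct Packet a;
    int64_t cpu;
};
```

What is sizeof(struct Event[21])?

1176

Packet: @0: depth [1B, align 1] → 1; @1: layer [1B, align 1] → 2; @2: channels [1B, align 1] → 3; size 3, align 1
@0: g [1B, align 1] → 1
+3 pad (align 4)
@4: uid [4B, align 4] → 8
@8: pid [1B, align 1] → 9
@9: gid [1B, align 1] → 10
@10: d [13B, align 1] → 23
+1 pad (align 8)
@24: rss [8B, align 8] → 32
@32: prio [2B, align 2] → 34
@34: refcount [1B, align 1] → 35
+1 pad (align 2)
@36: h [2B, align 2] → 38
@38: a [3B, align 1] → 41
+7 pad (align 8)
@48: cpu [8B, align 8] → 56
size 56, align 8
array of 21: 21 × 56 = 1176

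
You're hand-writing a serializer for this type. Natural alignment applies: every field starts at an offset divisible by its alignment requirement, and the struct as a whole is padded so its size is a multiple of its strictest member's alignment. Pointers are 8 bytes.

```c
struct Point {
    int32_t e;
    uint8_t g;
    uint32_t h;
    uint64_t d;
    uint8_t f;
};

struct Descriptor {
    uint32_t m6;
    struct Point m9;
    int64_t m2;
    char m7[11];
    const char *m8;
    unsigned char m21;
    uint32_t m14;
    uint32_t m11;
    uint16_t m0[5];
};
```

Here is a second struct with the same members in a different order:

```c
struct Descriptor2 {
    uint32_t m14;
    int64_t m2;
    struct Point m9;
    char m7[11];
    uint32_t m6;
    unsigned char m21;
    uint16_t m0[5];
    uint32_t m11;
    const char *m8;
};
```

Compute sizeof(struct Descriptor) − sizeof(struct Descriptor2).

8

Point: @0: e [4B, align 4] → 4; @4: g [1B, align 1] → 5; +3 pad (align 4); @8: h [4B, align 4] → 12; +4 pad (align 8); @16: d [8B, align 8] → 24; @24: f [1B, align 1] → 25; +7 tail pad (align 8); size 32, align 8
@0: m6 [4B, align 4] → 4
+4 pad (align 8)
@8: m9 [32B, align 8] → 40
@40: m2 [8B, align 8] → 48
@48: m7 [11B, align 1] → 59
+5 pad (align 8)
@64: m8 [8B, align 8] → 72
@72: m21 [1B, align 1] → 73
+3 pad (align 4)
@76: m14 [4B, align 4] → 80
@80: m11 [4B, align 4] → 84
@84: m0 [10B, align 2] → 94
+2 tail pad (align 8)
size 96, align 8
— Descriptor2 —
@0: m14 [4B, align 4] → 4
+4 pad (align 8)
@8: m2 [8B, align 8] → 16
@16: m9 [32B, align 8] → 48
@48: m7 [11B, align 1] → 59
+1 pad (align 4)
@60: m6 [4B, align 4] → 64
@64: m21 [1B, align 1] → 65
+1 pad (align 2)
@66: m0 [10B, align 2] → 76
@76: m11 [4B, align 4] → 80
@80: m8 [8B, align 8] → 88
size 88, align 8
96 − 88 = 8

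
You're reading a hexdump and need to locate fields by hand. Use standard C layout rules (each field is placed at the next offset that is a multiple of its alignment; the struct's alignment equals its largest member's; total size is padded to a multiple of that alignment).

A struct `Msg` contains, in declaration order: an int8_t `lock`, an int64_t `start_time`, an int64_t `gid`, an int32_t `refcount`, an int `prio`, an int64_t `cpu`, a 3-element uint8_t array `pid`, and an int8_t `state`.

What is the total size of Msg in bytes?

lock at 0 (size 1, align 1) → ends 1
pad 7 to align 8 for start_time
start_time at 8 (size 8, align 8) → ends 16
gid at 16 (size 8, align 8) → ends 24
refcount at 24 (size 4, align 4) → ends 28
prio at 28 (size 4, align 4) → ends 32
cpu at 32 (size 8, align 8) → ends 40
pid at 40 (size 3, align 1) → ends 43
state at 43 (size 1, align 1) → ends 44
tail pad 4 to reach multiple of 8
total 48 bytes, alignment 8

48 bytes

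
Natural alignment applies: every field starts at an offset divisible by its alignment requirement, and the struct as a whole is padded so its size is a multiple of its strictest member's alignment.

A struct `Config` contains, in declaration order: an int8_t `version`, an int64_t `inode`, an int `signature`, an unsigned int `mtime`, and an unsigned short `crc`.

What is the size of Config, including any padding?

32

@0: version [1B, align 1] → 1
+7 pad (align 8)
@8: inode [8B, align 8] → 16
@16: signature [4B, align 4] → 20
@20: mtime [4B, align 4] → 24
@24: crc [2B, align 2] → 26
+6 tail pad (align 8)
size 32, align 8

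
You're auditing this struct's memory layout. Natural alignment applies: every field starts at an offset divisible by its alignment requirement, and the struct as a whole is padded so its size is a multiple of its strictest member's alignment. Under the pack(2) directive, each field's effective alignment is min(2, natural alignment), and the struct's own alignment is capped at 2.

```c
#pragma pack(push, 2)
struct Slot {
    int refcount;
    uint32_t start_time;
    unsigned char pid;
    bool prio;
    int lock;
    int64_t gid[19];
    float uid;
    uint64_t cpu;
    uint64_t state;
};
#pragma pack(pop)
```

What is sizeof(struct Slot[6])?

refcount at 0 (size 4, align 2) → ends 4
start_time at 4 (size 4, align 2) → ends 8
pid at 8 (size 1, align 1) → ends 9
prio at 9 (size 1, align 1) → ends 10
lock at 10 (size 4, align 2) → ends 14
gid at 14 (size 152, align 2) → ends 166
uid at 166 (size 4, align 2) → ends 170
cpu at 170 (size 8, align 2) → ends 178
state at 178 (size 8, align 2) → ends 186
total 186 bytes, alignment 2
array of 6: 6 × 186 = 1116

1116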